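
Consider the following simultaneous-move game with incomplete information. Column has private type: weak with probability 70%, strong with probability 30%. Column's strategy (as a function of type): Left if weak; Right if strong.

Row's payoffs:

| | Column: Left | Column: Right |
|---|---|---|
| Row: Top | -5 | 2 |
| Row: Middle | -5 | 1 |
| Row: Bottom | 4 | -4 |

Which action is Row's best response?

Compute Row's expected payoff for each action, taking the expectation over Column's type.
E[Top] = 0.7·(-5) + 0.3·(2) = -2.9
E[Middle] = 0.7·(-5) + 0.3·(1) = -3.2
E[Bottom] = 0.7·(4) + 0.3·(-4) = 1.6
Best response: Bottom (1.6 is the largest).

Bottom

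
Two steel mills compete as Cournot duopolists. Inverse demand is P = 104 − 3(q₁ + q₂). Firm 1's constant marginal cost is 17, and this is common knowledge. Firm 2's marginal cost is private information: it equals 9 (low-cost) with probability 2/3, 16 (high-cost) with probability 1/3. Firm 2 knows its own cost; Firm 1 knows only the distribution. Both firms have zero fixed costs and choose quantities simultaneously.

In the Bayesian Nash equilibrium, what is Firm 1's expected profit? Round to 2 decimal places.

245.00

Each type of Firm 2 best-responds to q₁; Firm 1 best-responds to the expected q₂ over Firm 2's types.
Firm 2 with cost c maximizes (104 − 3(q₁+q₂) − c)·q₂, giving q₂(c) = (104 − c − 3q₁)/6.
E[c₂] = 2/3·9 + 1/3·16 = 11.3333
Firm 1's FOC against E[q₂] yields q₁ = (104 − 2·17 + E[c₂])/9 = (104 − 34 + 11.3333)/9 = 9.03704.
E[P] = 104 − 3·(q₁ + E[q₂]) = 44.1111; Firm 1's expected profit = (E[P] − 17)·q₁ = (44.1111 − 17)·9.03704 = 245.004.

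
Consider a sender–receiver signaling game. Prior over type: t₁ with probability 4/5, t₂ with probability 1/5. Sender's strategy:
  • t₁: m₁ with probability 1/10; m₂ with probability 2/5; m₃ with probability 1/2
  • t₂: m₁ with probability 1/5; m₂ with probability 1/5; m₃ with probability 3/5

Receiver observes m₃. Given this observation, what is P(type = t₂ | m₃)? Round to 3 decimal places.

0.231

P(m₃) = (4/5)·(1/2) + (1/5)·(3/5) = 13/25
P(t₂ | m₃) = ((1/5)·(3/5)) / (13/25) = (3/25) / (13/25) = 3/13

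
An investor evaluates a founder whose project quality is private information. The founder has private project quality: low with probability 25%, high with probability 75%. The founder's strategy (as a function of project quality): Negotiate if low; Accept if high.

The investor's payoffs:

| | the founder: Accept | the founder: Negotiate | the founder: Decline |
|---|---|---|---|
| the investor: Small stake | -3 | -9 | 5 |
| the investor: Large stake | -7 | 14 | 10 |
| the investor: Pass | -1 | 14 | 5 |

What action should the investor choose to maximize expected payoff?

E[Small stake] = 0.25·(-9) + 0.75·(-3) = -4.5
E[Large stake] = 0.25·(14) + 0.75·(-7) = -1.75
E[Pass] = 0.25·(14) + 0.75·(-1) = 2.75
Best response: Pass (2.75 is the largest).

Pass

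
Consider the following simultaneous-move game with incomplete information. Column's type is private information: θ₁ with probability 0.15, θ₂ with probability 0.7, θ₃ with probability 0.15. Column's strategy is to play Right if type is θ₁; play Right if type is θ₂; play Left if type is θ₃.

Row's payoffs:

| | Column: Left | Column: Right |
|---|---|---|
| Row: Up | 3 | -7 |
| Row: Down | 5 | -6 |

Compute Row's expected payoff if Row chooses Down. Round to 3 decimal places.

E[Down] = 0.15·(-6) + 0.7·(-6) + 0.15·5 = (-0.9) + (-4.2) + 0.75 = -4.35

-4.350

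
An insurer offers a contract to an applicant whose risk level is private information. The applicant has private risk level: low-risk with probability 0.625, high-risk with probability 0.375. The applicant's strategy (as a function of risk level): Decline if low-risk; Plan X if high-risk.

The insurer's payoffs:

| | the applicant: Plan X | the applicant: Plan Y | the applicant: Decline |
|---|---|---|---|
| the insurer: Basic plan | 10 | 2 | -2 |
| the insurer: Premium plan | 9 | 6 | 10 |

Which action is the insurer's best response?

Premium plan

E[Basic plan] = 0.625·(-2) + 0.375·(10) = 2.5
E[Premium plan] = 0.625·(10) + 0.375·(9) = 9.625
Best response: Premium plan (9.625 is the largest).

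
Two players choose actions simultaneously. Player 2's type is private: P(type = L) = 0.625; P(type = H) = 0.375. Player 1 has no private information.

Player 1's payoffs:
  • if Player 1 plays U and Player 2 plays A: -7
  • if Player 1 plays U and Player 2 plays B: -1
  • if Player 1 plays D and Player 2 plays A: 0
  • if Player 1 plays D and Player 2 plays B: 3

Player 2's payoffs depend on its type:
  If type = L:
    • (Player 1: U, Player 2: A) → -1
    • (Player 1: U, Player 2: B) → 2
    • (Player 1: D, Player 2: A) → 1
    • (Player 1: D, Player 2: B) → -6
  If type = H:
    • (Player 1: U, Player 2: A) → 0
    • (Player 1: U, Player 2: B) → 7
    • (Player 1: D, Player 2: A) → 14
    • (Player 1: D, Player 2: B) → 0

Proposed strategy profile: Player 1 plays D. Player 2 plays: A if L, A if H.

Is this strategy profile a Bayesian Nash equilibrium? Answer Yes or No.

Player 1 plays D: E[D] = 0.625·(0) + 0.375·(0) = 0; E[U] = -7. Best-responding. ✓
Player 2 (type L), facing D: A gives 1, B gives -6. Proposed A is best. ✓
Player 2 (type H), facing D: A gives 14, B gives 0. Proposed A is best. ✓

Yes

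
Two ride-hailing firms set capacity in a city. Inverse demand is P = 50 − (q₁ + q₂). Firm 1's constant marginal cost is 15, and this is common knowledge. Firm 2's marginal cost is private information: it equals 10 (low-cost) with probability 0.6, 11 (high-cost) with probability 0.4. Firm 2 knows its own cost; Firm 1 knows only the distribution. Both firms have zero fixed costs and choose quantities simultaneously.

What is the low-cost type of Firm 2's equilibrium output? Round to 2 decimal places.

Type-c best response for Firm 2: q₂(c) = (50 − c)/2 − q₁/2.
Firm 1 maximizes expected profit; its first-order condition is 50 − 2q₁ − E[q₂] − 15 = 0.
Substituting E[q₂] and solving: E[c₂] = 10.4, so q₁ = (50 − 2·15 + 10.4)/3 = 10.1333.
q₂(low-cost) = (50 − 10 − 10.1333)/2 = 14.9333.

14.93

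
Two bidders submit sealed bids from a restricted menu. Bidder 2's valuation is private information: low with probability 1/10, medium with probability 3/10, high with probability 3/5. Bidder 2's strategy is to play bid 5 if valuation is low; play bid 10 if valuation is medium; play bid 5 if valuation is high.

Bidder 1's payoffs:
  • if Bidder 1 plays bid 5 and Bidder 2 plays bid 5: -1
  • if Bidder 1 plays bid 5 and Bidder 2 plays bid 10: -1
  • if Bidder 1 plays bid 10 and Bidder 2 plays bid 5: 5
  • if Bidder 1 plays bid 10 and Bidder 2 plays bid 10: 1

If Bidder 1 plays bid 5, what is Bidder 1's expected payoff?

E[bid 5] = 1/10·(-1) + 3/10·(-1) + 3/5·(-1) = (-1/10) + (-3/10) + (-3/5) = -1

-1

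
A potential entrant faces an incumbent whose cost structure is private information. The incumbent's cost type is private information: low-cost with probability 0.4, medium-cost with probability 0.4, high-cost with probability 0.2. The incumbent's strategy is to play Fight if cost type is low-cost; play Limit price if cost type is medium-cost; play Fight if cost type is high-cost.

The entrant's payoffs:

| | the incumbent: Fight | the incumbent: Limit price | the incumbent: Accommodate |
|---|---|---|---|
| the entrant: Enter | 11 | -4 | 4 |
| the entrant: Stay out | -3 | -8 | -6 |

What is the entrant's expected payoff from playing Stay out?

E[Stay out] = 0.4·(-3) + 0.4·(-8) + 0.2·(-3) = (-1.2) + (-3.2) + (-0.6) = -5

-5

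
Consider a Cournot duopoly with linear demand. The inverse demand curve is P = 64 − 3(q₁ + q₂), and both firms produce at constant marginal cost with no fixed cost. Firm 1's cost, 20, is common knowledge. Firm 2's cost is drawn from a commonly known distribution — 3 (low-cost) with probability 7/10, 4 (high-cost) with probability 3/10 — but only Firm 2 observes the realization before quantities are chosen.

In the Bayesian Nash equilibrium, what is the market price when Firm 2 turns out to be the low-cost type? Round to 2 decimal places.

28.95

Firm 2 with cost c maximizes (64 − 3(q₁+q₂) − c)·q₂, giving q₂(c) = (64 − c − 3q₁)/6.
E[c₂] = 7/10·3 + 3/10·4 = 3.3
Firm 1's FOC against E[q₂] yields q₁ = (64 − 2·20 + E[c₂])/9 = (64 − 40 + 3.3)/9 = 3.03333.
q₂(low-cost) = 8.65, so P = 64 − 3·(3.03333 + 8.65) = 28.95.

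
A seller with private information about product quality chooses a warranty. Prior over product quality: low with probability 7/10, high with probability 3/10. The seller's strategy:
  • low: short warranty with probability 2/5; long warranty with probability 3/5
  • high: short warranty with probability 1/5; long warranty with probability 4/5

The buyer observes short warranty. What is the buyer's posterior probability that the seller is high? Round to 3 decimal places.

0.176

Apply Bayes' rule using the sender's strategy as the likelihood.
P(short warranty) = (7/10)·(2/5) + (3/10)·(1/5) = 17/50
P(high | short warranty) = ((3/10)·(1/5)) / (17/50) = (3/50) / (17/50) = 3/17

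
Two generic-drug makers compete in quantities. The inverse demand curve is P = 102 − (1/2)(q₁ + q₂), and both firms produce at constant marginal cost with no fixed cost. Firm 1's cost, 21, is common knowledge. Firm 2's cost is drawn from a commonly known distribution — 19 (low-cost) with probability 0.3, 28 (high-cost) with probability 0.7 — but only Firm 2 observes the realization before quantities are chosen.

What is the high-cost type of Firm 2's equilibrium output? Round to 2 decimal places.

45.57

Firm 2 with cost c maximizes (102 − (1/2)(q₁+q₂) − c)·q₂, giving q₂(c) = (102 − c − (1/2)q₁).
E[c₂] = 0.3·19 + 0.7·28 = 25.3
Firm 1's FOC against E[q₂] yields q₁ = (102 − 2·21 + E[c₂])/(3/2) = (102 − 42 + 25.3)/(3/2) = 56.8667.
q₂(high-cost) = (102 − 28 − (1/2)·56.8667) = 45.5667.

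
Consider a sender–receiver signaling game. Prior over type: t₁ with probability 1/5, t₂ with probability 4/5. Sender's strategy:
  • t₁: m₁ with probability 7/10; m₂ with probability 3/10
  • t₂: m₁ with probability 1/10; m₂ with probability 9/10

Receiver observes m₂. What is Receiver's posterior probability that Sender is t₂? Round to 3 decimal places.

Apply Bayes' rule using the sender's strategy as the likelihood.
P(m₂) = (1/5)·(3/10) + (4/5)·(9/10) = 39/50
P(t₂ | m₂) = ((4/5)·(9/10)) / (39/50) = (18/25) / (39/50) = 12/13

0.923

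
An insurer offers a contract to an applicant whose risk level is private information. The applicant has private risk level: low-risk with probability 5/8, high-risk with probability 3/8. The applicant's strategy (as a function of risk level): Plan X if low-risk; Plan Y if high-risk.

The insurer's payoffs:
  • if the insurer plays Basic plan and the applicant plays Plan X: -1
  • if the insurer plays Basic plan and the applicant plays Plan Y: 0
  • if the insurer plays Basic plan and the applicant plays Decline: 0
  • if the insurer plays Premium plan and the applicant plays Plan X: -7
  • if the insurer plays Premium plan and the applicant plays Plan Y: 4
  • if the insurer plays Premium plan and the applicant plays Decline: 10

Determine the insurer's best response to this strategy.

E[Basic plan] = 5/8·(-1) + 3/8·(0) = -5/8
E[Premium plan] = 5/8·(-7) + 3/8·(4) = -23/8
Best response: Basic plan (-5/8 is the largest).

Basic plan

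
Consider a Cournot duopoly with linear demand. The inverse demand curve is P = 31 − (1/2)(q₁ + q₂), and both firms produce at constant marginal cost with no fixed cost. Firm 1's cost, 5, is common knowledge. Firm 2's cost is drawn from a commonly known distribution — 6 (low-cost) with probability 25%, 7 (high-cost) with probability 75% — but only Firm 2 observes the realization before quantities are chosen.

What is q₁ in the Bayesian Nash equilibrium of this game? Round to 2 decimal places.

18.50

Type-c best response for Firm 2: q₂(c) = (31 − c) − q₁/2.
Firm 1 maximizes expected profit; its first-order condition is 31 − q₁ − (1/2)E[q₂] − 5 = 0.
Substituting E[q₂] and solving: E[c₂] = 6.75, so q₁ = (31 − 2·5 + 6.75)/(3/2) = 18.5.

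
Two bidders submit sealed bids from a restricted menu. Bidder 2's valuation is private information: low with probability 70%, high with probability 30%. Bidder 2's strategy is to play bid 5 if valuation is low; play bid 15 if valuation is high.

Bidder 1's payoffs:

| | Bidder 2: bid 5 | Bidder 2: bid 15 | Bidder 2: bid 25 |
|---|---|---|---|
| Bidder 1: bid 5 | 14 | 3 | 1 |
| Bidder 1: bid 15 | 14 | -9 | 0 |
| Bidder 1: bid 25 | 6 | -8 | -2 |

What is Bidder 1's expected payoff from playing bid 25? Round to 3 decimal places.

1.800

Take the expectation over Bidder 2's valuation, weighting each type's action by its prior probability.
E[bid 25] = 0.7·6 + 0.3·(-8) = 4.2 + (-2.4) = 1.8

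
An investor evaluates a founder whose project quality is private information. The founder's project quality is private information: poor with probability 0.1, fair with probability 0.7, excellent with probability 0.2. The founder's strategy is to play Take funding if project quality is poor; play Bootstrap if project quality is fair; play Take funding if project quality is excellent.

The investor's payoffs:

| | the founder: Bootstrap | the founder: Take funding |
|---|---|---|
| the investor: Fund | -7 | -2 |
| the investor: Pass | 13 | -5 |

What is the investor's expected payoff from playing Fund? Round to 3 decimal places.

-5.500

E[Fund] = 0.1·(-2) + 0.7·(-7) + 0.2·(-2) = (-0.2) + (-4.9) + (-0.4) = -5.5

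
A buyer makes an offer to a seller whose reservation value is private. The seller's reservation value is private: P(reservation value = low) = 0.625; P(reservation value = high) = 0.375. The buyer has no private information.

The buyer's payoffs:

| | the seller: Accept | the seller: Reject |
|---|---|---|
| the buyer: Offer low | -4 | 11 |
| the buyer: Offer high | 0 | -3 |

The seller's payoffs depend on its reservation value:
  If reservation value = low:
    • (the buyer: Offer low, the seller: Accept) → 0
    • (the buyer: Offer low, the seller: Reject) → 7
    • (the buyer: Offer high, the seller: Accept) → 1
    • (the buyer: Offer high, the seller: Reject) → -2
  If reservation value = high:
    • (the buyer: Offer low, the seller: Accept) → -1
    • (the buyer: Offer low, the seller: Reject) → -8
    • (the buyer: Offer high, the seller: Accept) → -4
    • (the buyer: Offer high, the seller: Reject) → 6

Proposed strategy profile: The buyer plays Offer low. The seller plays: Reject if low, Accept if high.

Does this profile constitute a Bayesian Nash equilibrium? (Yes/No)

A profile is a BNE iff every type of every player is best-responding given beliefs about the other side.
The buyer plays Offer low: E[Offer low] = 0.625·(11) + 0.375·(-4) = 5.375; E[Offer high] = -1.875. Best-responding. ✓
The seller (reservation value low), facing Offer low: Accept gives 0, Reject gives 7. Proposed Reject is best. ✓
The seller (reservation value high), facing Offer low: Accept gives -1, Reject gives -8. Proposed Accept is best. ✓

Yes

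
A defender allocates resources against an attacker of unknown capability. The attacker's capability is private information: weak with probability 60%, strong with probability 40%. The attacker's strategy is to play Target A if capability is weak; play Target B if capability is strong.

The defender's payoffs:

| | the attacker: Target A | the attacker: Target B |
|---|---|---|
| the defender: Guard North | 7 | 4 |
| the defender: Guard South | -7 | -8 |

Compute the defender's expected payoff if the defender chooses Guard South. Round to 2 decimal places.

-7.40

Take the expectation over the attacker's capability, weighting each type's action by its prior probability.
E[Guard South] = 0.6·(-7) + 0.4·(-8) = (-4.2) + (-3.2) = -7.4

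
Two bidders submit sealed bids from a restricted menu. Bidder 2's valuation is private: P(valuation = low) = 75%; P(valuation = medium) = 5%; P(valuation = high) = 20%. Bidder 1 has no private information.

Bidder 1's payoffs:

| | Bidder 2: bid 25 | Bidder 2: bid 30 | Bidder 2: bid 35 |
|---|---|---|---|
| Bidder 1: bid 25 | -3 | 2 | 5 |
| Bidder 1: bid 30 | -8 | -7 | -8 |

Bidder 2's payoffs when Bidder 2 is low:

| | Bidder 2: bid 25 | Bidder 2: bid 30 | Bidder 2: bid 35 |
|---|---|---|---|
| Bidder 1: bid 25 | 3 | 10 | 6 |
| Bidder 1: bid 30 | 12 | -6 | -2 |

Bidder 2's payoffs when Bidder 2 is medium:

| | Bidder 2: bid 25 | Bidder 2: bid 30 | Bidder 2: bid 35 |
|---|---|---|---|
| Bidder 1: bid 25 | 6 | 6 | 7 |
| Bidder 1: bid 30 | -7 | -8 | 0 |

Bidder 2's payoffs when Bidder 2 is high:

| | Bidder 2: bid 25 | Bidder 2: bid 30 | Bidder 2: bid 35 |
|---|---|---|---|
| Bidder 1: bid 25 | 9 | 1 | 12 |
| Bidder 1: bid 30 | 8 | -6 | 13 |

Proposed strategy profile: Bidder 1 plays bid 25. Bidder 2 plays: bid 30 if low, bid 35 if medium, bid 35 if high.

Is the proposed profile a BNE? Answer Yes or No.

Yes

A profile is a BNE iff every type of every player is best-responding given beliefs about the other side.
Bidder 1 plays bid 25: E[bid 25] = 0.75·(2) + 0.05·(5) + 0.2·(5) = 2.75; E[bid 30] = -7.25. Best-responding. ✓
Bidder 2 (valuation low), facing bid 25: bid 25 gives 3, bid 30 gives 10, bid 35 gives 6. Proposed bid 30 is best. ✓
Bidder 2 (valuation medium), facing bid 25: bid 25 gives 6, bid 30 gives 6, bid 35 gives 7. Proposed bid 35 is best. ✓
Bidder 2 (valuation high), facing bid 25: bid 25 gives 9, bid 30 gives 1, bid 35 gives 12. Proposed bid 35 is best. ✓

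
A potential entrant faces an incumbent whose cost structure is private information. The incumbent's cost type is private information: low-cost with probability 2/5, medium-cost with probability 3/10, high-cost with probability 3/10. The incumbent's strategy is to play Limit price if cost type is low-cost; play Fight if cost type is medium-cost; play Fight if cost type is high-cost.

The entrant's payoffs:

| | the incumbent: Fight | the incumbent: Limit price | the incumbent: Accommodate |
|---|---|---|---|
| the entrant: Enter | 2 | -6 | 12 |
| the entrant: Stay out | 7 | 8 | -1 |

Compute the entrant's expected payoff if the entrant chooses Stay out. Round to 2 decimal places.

Take the expectation over the incumbent's cost type, weighting each type's action by its prior probability.
E[Stay out] = 2/5·8 + 3/10·7 + 3/10·7 = 16/5 + 21/10 + 21/10 = 37/5

7.40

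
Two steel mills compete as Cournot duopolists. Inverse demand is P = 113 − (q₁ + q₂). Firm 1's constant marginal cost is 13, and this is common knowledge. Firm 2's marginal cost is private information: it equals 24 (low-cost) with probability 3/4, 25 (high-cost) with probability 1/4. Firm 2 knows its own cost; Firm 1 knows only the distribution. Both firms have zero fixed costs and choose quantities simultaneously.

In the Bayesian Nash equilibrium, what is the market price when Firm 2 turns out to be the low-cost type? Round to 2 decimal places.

Firm 2 with cost c maximizes (113 − (q₁+q₂) − c)·q₂, giving q₂(c) = (113 − c − q₁)/2.
E[c₂] = 3/4·24 + 1/4·25 = 24.25
Firm 1's FOC against E[q₂] yields q₁ = (113 − 2·13 + E[c₂])/3 = (113 − 26 + 24.25)/3 = 37.0833.
q₂(low-cost) = 25.9583, so P = 113 − (37.0833 + 25.9583) = 49.9583.

49.96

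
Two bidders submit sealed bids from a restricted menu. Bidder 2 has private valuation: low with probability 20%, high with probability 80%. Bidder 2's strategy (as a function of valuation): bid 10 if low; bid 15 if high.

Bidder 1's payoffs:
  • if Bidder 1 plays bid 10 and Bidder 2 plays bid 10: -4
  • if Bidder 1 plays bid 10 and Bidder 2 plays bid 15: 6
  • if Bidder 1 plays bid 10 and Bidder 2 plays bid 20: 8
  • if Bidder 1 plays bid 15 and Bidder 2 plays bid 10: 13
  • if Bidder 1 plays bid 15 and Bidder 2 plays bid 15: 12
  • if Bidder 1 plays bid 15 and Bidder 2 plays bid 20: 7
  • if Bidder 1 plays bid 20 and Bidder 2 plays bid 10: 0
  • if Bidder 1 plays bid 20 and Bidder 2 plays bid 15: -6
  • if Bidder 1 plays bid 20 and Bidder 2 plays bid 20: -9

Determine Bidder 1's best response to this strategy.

bid 15

E[bid 10] = 0.2·(-4) + 0.8·(6) = 4
E[bid 15] = 0.2·(13) + 0.8·(12) = 12.2
E[bid 20] = 0.2·(0) + 0.8·(-6) = -4.8
Best response: bid 15 (12.2 is the largest).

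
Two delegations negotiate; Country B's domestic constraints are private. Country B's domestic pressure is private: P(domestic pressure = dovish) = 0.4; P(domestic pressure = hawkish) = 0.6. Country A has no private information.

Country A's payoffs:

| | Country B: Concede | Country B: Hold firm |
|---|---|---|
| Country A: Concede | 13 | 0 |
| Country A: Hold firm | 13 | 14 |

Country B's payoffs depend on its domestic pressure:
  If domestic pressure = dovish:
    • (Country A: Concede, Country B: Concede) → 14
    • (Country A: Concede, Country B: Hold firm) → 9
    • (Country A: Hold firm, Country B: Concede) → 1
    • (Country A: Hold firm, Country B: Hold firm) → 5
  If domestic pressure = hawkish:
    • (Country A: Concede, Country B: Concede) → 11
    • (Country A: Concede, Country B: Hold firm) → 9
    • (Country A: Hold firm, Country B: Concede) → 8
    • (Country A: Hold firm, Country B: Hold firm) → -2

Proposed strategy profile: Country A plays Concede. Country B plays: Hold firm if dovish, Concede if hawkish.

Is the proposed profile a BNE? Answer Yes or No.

No

A profile is a BNE iff every type of every player is best-responding given beliefs about the other side.
Country A plays Concede: E[Concede] = 0.4·(0) + 0.6·(13) = 7.8; E[Hold firm] = 13.4. Not best-responding. ✗
Country B (domestic pressure dovish), facing Concede: Concede gives 14, Hold firm gives 9. Proposed Hold firm is not best — profitable deviation exists. ✗
Country B (domestic pressure hawkish), facing Concede: Concede gives 11, Hold firm gives 9. Proposed Concede is best. ✓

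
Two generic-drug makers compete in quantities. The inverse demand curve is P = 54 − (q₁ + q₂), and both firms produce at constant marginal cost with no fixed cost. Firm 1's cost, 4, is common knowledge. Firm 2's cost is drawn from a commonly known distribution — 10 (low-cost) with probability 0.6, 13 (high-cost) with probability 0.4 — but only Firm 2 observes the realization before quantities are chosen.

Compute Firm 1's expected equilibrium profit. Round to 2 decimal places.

Type-c best response for Firm 2: q₂(c) = (54 − c)/2 − q₁/2.
Firm 1 maximizes expected profit; its first-order condition is 54 − 2q₁ − E[q₂] − 4 = 0.
Substituting E[q₂] and solving: E[c₂] = 11.2, so q₁ = (54 − 2·4 + 11.2)/3 = 19.0667.
E[P] = 54 − (q₁ + E[q₂]) = 23.0667; Firm 1's expected profit = (E[P] − 4)·q₁ = (23.0667 − 4)·19.0667 = 363.538.

363.54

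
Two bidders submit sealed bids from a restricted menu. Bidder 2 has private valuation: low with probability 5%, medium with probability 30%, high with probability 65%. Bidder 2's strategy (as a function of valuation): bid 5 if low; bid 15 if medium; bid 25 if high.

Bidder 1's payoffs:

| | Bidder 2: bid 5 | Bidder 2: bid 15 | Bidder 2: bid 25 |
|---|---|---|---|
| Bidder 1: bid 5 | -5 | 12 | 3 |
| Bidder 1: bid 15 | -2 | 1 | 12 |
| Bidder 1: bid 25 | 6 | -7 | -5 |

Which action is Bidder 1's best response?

E[bid 5] = 0.05·(-5) + 0.3·(12) + 0.65·(3) = 5.3
E[bid 15] = 0.05·(-2) + 0.3·(1) + 0.65·(12) = 8
E[bid 25] = 0.05·(6) + 0.3·(-7) + 0.65·(-5) = -5.05
Best response: bid 15 (8 is the largest).

bid 15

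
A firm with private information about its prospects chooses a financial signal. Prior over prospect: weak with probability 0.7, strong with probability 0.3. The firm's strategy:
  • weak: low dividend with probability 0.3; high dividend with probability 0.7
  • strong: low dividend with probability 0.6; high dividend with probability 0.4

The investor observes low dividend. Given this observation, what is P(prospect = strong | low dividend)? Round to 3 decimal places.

0.462

Apply Bayes' rule using the sender's strategy as the likelihood.
P(low dividend) = 0.7·0.3 + 0.3·0.6 = 0.39
P(strong | low dividend) = (0.3·0.6) / 0.39 = 0.18 / 0.39 = 0.461538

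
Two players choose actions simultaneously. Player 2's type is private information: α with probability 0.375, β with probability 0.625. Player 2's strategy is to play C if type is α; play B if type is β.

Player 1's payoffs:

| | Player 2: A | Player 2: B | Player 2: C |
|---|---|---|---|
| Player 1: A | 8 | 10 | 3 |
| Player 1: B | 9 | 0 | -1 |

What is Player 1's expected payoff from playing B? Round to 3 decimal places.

Take the expectation over Player 2's type, weighting each type's action by its prior probability.
E[B] = 0.375·(-1) + 0.625·0 = (-0.375) + 0 = -0.375

-0.375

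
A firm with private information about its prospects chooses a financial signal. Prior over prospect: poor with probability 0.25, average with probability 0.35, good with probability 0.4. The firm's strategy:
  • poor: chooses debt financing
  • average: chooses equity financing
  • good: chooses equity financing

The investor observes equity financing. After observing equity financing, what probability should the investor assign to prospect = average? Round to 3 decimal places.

P(equity financing) = 0.25·0 + 0.35·1 + 0.4·1 = 0.75
P(average | equity financing) = (0.35·1) / 0.75 = 0.35 / 0.75 = 0.466667

0.467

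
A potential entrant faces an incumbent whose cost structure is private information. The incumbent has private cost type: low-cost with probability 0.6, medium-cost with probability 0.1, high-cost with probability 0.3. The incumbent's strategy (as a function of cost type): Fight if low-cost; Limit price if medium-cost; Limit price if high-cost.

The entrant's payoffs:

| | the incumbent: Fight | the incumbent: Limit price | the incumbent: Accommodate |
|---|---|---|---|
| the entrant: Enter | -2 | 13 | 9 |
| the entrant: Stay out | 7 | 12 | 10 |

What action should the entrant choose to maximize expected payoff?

Stay out

E[Enter] = 0.6·(-2) + 0.1·(13) + 0.3·(13) = 4
E[Stay out] = 0.6·(7) + 0.1·(12) + 0.3·(12) = 9
Best response: Stay out (9 is the largest).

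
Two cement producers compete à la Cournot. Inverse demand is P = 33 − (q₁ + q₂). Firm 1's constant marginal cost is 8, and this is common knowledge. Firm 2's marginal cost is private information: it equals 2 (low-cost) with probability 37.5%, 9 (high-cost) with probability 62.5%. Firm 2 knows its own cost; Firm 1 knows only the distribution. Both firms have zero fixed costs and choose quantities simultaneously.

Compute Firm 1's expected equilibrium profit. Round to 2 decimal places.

60.71

Each type of Firm 2 best-responds to q₁; Firm 1 best-responds to the expected q₂ over Firm 2's types.
Firm 2 with cost c maximizes (33 − (q₁+q₂) − c)·q₂, giving q₂(c) = (33 − c − q₁)/2.
E[c₂] = 0.375·2 + 0.625·9 = 6.375
Firm 1's FOC against E[q₂] yields q₁ = (33 − 2·8 + E[c₂])/3 = (33 − 16 + 6.375)/3 = 7.79167.
E[P] = 33 − (q₁ + E[q₂]) = 15.7917; Firm 1's expected profit = (E[P] − 8)·q₁ = (15.7917 − 8)·7.79167 = 60.7101.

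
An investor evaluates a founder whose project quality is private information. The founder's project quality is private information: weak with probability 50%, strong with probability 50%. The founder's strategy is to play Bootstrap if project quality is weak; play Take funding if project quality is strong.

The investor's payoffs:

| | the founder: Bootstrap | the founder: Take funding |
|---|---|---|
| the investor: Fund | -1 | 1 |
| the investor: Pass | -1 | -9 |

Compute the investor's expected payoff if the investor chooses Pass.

E[Pass] = 0.5·(-1) + 0.5·(-9) = (-0.5) + (-4.5) = -5

-5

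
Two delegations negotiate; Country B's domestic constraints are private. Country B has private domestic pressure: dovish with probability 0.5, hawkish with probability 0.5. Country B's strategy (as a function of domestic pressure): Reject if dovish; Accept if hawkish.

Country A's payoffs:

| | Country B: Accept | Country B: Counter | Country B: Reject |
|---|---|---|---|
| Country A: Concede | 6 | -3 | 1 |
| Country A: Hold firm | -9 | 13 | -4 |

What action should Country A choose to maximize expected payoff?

Concede

E[Concede] = 0.5·(1) + 0.5·(6) = 3.5
E[Hold firm] = 0.5·(-4) + 0.5·(-9) = -6.5
Best response: Concede (3.5 is the largest).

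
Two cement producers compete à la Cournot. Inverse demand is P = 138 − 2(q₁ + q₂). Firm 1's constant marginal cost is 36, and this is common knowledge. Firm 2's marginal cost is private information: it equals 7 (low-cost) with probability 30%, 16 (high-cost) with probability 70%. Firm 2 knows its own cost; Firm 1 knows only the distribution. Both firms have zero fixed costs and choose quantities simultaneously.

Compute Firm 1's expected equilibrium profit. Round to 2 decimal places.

349.36

Firm 2 with cost c maximizes (138 − 2(q₁+q₂) − c)·q₂, giving q₂(c) = (138 − c − 2q₁)/4.
E[c₂] = 0.3·7 + 0.7·16 = 13.3
Firm 1's FOC against E[q₂] yields q₁ = (138 − 2·36 + E[c₂])/6 = (138 − 72 + 13.3)/6 = 13.2167.
E[P] = 138 − 2·(q₁ + E[q₂]) = 62.4333; Firm 1's expected profit = (E[P] − 36)·q₁ = (62.4333 − 36)·13.2167 = 349.361.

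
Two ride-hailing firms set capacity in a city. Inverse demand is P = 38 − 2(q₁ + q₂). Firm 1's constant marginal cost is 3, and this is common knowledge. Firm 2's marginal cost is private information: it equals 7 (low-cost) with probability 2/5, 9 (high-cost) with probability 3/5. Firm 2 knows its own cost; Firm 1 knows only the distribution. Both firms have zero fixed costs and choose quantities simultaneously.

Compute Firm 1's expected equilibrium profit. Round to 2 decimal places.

Firm 2 with cost c maximizes (38 − 2(q₁+q₂) − c)·q₂, giving q₂(c) = (38 − c − 2q₁)/4.
E[c₂] = 2/5·7 + 3/5·9 = 8.2
Firm 1's FOC against E[q₂] yields q₁ = (38 − 2·3 + E[c₂])/6 = (38 − 6 + 8.2)/6 = 6.7.
E[P] = 38 − 2·(q₁ + E[q₂]) = 16.4; Firm 1's expected profit = (E[P] − 3)·q₁ = (16.4 − 3)·6.7 = 89.78.

89.78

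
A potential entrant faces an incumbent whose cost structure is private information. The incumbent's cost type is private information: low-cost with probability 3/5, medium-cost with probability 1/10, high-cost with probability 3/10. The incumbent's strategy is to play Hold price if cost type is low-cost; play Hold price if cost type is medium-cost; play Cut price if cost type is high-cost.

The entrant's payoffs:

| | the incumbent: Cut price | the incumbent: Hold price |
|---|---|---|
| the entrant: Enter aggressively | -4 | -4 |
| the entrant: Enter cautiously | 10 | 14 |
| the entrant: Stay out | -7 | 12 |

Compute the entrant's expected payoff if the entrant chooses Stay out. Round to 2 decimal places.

6.30

Take the expectation over the incumbent's cost type, weighting each type's action by its prior probability.
E[Stay out] = 3/5·12 + 1/10·12 + 3/10·(-7) = 36/5 + 6/5 + (-21/10) = 63/10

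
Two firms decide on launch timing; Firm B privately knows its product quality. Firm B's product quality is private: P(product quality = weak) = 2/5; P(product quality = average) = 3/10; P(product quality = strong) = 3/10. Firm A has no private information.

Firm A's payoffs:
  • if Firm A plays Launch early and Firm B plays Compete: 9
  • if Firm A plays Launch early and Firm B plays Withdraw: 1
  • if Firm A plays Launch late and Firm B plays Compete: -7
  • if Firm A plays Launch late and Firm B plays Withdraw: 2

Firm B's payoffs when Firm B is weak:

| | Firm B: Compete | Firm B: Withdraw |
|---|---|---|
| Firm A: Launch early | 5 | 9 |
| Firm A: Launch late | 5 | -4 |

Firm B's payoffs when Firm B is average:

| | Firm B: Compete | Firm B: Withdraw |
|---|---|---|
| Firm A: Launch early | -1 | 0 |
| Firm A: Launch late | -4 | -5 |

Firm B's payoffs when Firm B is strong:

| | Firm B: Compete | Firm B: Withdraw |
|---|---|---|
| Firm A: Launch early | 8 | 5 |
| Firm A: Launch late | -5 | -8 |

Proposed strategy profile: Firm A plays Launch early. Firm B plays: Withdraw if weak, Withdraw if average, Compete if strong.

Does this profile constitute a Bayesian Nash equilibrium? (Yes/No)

Yes

A profile is a BNE iff every type of every player is best-responding given beliefs about the other side.
Firm A plays Launch early: E[Launch early] = 2/5·(1) + 3/10·(1) + 3/10·(9) = 17/5; E[Launch late] = -7/10. Best-responding. ✓
Firm B (product quality weak), facing Launch early: Compete gives 5, Withdraw gives 9. Proposed Withdraw is best. ✓
Firm B (product quality average), facing Launch early: Compete gives -1, Withdraw gives 0. Proposed Withdraw is best. ✓
Firm B (product quality strong), facing Launch early: Compete gives 8, Withdraw gives 5. Proposed Compete is best. ✓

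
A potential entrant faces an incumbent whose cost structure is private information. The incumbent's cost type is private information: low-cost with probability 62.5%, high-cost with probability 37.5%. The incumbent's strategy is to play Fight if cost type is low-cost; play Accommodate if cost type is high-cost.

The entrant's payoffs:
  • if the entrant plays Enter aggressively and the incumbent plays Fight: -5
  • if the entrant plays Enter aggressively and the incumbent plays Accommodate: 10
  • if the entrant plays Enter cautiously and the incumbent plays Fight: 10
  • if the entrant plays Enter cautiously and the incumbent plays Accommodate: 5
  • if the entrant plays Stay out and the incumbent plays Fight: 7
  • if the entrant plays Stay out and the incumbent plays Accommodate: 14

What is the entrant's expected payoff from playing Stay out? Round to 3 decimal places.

9.625

E[Stay out] = 0.625·7 + 0.375·14 = 4.375 + 5.25 = 9.625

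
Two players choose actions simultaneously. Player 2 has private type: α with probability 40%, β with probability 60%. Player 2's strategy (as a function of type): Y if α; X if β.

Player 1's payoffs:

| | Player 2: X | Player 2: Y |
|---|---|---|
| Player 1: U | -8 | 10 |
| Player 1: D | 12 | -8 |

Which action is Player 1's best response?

Compute Player 1's expected payoff for each action, taking the expectation over Player 2's type.
E[U] = 0.4·(10) + 0.6·(-8) = -0.8
E[D] = 0.4·(-8) + 0.6·(12) = 4
Best response: D (4 is the largest).

D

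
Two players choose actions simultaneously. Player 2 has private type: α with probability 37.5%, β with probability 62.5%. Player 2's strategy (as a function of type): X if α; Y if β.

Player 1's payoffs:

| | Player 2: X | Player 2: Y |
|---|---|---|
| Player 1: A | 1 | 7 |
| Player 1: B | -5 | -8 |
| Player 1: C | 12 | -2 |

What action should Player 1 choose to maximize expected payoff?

E[A] = 0.375·(1) + 0.625·(7) = 4.75
E[B] = 0.375·(-5) + 0.625·(-8) = -6.875
E[C] = 0.375·(12) + 0.625·(-2) = 3.25
Best response: A (4.75 is the largest).

A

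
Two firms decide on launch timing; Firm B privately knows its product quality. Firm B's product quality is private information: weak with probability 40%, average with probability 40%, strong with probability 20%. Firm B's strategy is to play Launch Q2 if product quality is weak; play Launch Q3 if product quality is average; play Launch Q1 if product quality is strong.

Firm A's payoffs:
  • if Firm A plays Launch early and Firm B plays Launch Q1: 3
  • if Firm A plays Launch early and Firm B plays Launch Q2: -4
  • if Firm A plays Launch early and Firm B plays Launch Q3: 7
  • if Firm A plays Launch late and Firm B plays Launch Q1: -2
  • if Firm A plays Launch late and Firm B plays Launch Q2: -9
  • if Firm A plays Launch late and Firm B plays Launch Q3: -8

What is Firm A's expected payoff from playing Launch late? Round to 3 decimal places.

-7.200

Take the expectation over Firm B's product quality, weighting each type's action by its prior probability.
E[Launch late] = 0.4·(-9) + 0.4·(-8) + 0.2·(-2) = (-3.6) + (-3.2) + (-0.4) = -7.2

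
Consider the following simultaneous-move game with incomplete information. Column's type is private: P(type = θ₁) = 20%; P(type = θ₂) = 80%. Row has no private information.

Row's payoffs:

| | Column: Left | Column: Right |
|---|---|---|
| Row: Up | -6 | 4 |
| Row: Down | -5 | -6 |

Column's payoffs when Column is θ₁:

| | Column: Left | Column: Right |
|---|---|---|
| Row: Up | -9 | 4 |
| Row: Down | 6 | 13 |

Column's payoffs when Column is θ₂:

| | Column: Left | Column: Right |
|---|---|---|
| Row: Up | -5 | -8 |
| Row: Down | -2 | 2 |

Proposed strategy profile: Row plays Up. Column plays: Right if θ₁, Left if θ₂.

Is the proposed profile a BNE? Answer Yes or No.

Yes

Row plays Up: E[Up] = 0.2·(4) + 0.8·(-6) = -4; E[Down] = -5.2. Best-responding. ✓
Column (type θ₁), facing Up: Left gives -9, Right gives 4. Proposed Right is best. ✓
Column (type θ₂), facing Up: Left gives -5, Right gives -8. Proposed Left is best. ✓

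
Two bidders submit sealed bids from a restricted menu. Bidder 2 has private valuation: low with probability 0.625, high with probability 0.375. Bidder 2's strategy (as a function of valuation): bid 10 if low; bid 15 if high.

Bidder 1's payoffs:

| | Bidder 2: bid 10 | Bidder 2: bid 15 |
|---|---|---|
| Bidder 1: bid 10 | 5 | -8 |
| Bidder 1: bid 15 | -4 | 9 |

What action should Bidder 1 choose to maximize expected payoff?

bid 15

Compute Bidder 1's expected payoff for each action, taking the expectation over Bidder 2's type.
E[bid 10] = 0.625·(5) + 0.375·(-8) = 0.125
E[bid 15] = 0.625·(-4) + 0.375·(9) = 0.875
Best response: bid 15 (0.875 is the largest).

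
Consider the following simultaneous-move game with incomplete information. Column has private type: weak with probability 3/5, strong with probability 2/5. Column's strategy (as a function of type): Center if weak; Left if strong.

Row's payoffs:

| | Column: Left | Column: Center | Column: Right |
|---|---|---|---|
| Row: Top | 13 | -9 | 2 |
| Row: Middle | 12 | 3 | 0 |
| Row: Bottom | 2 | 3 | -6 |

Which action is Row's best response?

Middle

Compute Row's expected payoff for each action, taking the expectation over Column's type.
E[Top] = 3/5·(-9) + 2/5·(13) = -1/5
E[Middle] = 3/5·(3) + 2/5·(12) = 33/5
E[Bottom] = 3/5·(3) + 2/5·(2) = 13/5
Best response: Middle (33/5 is the largest).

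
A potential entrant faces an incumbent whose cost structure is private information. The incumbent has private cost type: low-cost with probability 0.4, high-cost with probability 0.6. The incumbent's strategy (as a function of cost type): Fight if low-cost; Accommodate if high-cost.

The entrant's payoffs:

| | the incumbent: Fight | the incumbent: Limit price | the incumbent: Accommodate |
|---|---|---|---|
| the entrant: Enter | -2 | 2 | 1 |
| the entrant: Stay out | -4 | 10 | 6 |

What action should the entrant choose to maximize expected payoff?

E[Enter] = 0.4·(-2) + 0.6·(1) = -0.2
E[Stay out] = 0.4·(-4) + 0.6·(6) = 2
Best response: Stay out (2 is the largest).

Stay out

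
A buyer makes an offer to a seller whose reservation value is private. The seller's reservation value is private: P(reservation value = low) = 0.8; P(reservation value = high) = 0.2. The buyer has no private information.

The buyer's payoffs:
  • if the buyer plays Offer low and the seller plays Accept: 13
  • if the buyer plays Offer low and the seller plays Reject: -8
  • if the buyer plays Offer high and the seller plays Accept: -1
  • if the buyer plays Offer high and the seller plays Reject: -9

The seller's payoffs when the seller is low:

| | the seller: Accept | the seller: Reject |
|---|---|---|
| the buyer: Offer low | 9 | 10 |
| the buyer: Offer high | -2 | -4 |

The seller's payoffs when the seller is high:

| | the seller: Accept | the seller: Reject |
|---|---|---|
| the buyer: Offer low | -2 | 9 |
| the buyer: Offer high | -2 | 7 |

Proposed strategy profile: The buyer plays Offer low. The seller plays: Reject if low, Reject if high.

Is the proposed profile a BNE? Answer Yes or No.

Yes

A profile is a BNE iff every type of every player is best-responding given beliefs about the other side.
The buyer plays Offer low: E[Offer low] = 0.8·(-8) + 0.2·(-8) = -8; E[Offer high] = -9. Best-responding. ✓
The seller (reservation value low), facing Offer low: Accept gives 9, Reject gives 10. Proposed Reject is best. ✓
The seller (reservation value high), facing Offer low: Accept gives -2, Reject gives 9. Proposed Reject is best. ✓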